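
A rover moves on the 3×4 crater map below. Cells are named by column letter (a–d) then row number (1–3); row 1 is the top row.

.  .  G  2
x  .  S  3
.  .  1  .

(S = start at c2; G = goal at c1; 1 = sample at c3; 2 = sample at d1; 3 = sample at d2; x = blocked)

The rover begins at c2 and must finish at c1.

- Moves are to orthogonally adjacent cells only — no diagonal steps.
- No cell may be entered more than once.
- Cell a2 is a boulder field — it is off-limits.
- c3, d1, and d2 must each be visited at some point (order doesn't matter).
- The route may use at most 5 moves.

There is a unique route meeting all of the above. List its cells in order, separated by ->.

c2 -> c3 -> d3 -> d2 -> d1 -> c1

Any route must reach c3, d1, and d2 and still end at c1 within 5 moves, so the order of the required stops is forced.
Route from c2: down 1 to c3, right 1 to d3, up 2 to d1, left 1 to c1 — 5 moves in all.
Check: all required cells visited; 5 ≤ 5 moves.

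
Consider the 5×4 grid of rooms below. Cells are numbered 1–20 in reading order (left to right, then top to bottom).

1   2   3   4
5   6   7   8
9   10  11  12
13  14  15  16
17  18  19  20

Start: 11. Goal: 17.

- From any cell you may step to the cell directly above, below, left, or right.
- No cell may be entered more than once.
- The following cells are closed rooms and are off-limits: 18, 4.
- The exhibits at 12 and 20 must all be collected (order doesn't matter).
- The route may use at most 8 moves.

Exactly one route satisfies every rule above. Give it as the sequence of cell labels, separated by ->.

11 -> 12 -> 16 -> 20 -> 19 -> 15 -> 14 -> 13 -> 17

Any route must reach 12 and 20 and still end at 17 within 8 moves, so the order of the required stops is forced.
Route from 11: right to 12, 2× down (reaching 20), left to 19, up to 15, 2× left (reaching 13), down to 17 — 8 moves in all.
Check: all required cells visited; 8 ≤ 8 moves.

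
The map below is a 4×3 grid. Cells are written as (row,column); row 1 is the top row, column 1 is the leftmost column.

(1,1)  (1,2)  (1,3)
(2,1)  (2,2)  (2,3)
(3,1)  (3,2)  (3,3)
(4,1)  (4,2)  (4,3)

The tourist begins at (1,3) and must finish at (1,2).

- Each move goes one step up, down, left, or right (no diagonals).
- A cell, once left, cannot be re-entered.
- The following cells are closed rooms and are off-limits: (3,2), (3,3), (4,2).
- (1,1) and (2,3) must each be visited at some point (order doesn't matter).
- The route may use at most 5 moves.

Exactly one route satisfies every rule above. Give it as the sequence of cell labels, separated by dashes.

The budget equals the shortest possible length, so every move has to be on a shortest route through the required cells.
Route from (1,3): down 1 to (2,3), left 2 to (2,1), up 1 to (1,1), right 1 to (1,2) — 5 moves in all.
Check: all required cells visited; 5 ≤ 5 moves.

(1,3) - (2,3) - (2,2) - (2,1) - (1,1) - (1,2)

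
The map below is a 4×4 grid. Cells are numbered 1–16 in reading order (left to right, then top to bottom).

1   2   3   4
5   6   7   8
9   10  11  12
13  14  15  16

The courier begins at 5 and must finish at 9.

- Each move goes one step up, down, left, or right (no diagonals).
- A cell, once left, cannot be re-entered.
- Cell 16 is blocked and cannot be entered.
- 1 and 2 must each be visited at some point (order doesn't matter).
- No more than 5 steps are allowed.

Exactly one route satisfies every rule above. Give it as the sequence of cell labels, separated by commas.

The 5-move cap with required stops at 1, 2 leaves no slack for detours.
Route from 5: up 1 to 1, right 1 to 2, down 2 to 10, left 1 to 9 — 5 moves in all.
Check: all required cells visited; 5 ≤ 5 moves.

5, 1, 2, 6, 10, 9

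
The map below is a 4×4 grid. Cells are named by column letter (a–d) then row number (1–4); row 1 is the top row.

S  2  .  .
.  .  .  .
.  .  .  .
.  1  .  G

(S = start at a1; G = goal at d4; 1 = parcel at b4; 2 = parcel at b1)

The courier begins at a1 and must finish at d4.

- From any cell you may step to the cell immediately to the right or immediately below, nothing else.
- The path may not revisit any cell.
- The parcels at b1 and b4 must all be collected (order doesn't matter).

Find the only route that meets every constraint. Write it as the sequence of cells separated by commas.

a1, b1, b2, b3, b4, c4, d4

Moves only go right or down, so the column and row indices never decrease.
Route from a1: right 1 to b1, down 3 to b4, right 2 to d4 — 6 moves in all.
Check: all required cells visited.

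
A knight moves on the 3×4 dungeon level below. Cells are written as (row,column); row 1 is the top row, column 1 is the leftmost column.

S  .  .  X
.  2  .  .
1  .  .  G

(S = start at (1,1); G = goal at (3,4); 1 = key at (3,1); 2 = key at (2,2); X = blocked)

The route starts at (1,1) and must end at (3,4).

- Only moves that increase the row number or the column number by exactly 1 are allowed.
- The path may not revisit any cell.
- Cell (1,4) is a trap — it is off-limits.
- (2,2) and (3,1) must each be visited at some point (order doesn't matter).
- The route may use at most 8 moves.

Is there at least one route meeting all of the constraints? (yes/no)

no

(3,1) is below but to the left of (2,2): going (2,2) → (3,1) would need a leftward move and (3,1) → (2,2) an upward move, so no right/down-only route can visit both required cells.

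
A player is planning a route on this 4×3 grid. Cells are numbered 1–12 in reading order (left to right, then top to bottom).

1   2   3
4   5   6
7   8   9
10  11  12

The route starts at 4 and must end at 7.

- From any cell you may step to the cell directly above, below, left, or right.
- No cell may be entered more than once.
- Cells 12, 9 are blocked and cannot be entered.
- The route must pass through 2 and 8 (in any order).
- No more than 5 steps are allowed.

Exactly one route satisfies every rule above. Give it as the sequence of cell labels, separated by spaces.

4 1 2 5 8 7

The budget equals the shortest possible length, so every move has to be on a shortest route through the required cells.
Route from 4: up to 1, right to 2, 2× down (reaching 8), left to 7 — 5 moves in all.
Check: all required cells visited; 5 ≤ 5 moves.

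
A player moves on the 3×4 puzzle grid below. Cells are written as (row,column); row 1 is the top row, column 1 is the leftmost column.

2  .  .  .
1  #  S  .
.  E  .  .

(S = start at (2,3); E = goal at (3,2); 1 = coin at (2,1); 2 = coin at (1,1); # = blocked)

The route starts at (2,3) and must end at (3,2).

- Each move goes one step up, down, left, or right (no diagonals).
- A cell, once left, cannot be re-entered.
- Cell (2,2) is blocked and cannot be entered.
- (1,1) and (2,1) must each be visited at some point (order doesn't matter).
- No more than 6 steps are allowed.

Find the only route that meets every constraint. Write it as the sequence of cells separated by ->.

Any route must reach (1,1) and (2,1) and still end at (3,2) within 6 moves, so the order of the required stops is forced.
Route from (2,3): up to (1,3), 2× left (reaching (1,1)), 2× down (reaching (3,1)), right to (3,2) — 6 moves in all.
Check: all required cells visited; 6 ≤ 6 moves.

(2,3) -> (1,3) -> (1,2) -> (1,1) -> (2,1) -> (3,1) -> (3,2)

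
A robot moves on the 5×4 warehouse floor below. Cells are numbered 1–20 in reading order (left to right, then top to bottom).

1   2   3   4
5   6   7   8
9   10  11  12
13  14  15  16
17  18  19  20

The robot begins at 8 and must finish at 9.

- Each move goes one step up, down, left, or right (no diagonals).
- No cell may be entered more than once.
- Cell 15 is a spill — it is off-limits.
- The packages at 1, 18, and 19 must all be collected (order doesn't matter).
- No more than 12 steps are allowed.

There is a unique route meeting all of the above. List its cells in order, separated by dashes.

8 - 12 - 16 - 20 - 19 - 18 - 14 - 10 - 6 - 2 - 1 - 5 - 9

Any route must reach 1, 18, and 19 and still end at 9 within 12 moves, so the order of the required stops is forced.
Route from 8: down 3 to 20, left 2 to 18, up 4 to 2, left 1 to 1, down 2 to 9 — 12 moves in all.
Check: all required cells visited; 12 ≤ 12 moves.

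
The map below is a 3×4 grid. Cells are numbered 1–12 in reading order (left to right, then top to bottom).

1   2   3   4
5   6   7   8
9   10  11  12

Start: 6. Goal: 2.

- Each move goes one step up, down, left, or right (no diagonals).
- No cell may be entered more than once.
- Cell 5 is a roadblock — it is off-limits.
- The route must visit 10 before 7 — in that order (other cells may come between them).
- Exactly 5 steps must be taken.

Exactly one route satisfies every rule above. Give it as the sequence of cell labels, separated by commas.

The waypoints must appear in the order 10, 7, with no cell reused.
Route from 6: down 1 to 10, right 1 to 11, up 2 to 3, left 1 to 2 — 5 moves in all.
Check: order respected (10 at step 1, 7 at step 3); 5 moves as required.

6, 10, 11, 7, 3, 2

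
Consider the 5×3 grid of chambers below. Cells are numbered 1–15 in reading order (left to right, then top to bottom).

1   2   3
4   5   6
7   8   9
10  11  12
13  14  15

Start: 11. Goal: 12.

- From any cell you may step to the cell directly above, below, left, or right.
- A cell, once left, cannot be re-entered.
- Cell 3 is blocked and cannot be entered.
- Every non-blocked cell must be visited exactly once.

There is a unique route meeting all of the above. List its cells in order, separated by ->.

Need to visit all 14 open cells exactly once, starting at 11 and ending at 12.
Route from 11: up to 8, right to 9, up to 6, left to 5, up to 2, left to 1, 4× down (reaching 13), 2× right (reaching 15), up to 12 — 13 moves in all.
Check: all 14 open cells covered.

11 -> 8 -> 9 -> 6 -> 5 -> 2 -> 1 -> 4 -> 7 -> 10 -> 13 -> 14 -> 15 -> 12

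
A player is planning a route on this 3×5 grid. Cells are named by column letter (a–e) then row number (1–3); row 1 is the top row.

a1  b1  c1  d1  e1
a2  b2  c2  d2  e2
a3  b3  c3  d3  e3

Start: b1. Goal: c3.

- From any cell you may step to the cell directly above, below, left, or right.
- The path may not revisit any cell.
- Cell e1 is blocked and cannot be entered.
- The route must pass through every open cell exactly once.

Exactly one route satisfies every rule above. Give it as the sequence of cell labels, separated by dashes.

Need to visit all 14 open cells exactly once, starting at b1 and ending at c3.
Cell e3 has only two open neighbours (e2 and d3), so the path must pass straight through it: one of those is the cell it's entered from and the other is where it exits.
Route from b1: left 1 to a1, down 2 to a3, right 1 to b3, up 1 to b2, right 1 to c2, up 1 to c1, right 1 to d1, down 1 to d2, right 1 to e2, down 1 to e3, left 2 to c3 — 13 moves in all.
Check: all 14 open cells covered.

b1 - a1 - a2 - a3 - b3 - b2 - c2 - c1 - d1 - d2 - e2 - e3 - d3 - c3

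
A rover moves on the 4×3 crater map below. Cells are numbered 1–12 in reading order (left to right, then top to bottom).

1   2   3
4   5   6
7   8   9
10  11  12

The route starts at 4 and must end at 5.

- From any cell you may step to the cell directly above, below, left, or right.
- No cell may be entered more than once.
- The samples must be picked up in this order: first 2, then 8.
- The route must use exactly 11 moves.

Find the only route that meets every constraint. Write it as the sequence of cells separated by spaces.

4 1 2 3 6 9 12 11 10 7 8 5

The waypoints must appear in the order 2, 8, with no cell reused.
Route from 4: up to 1, 2× right (reaching 3), 3× down (reaching 12), 2× left (reaching 10), up to 7, right to 8, up to 5 — 11 moves in all.
Check: order respected (2 at step 2, 8 at step 10); 11 moves as required.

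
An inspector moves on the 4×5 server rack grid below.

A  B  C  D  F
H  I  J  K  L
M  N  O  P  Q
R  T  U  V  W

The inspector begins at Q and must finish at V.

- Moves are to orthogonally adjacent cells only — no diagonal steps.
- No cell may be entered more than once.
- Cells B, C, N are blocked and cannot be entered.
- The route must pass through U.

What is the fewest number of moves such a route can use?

4

Any route passes through U somewhere between Q and V. Summing Manhattan distances along the two legs (Q → U → V) gives a lower bound of 3 + 1 = 4 moves.
A route of 4 moves achieves this: Q → P → O → U → V.
Since 4 matches the lower bound, it is optimal.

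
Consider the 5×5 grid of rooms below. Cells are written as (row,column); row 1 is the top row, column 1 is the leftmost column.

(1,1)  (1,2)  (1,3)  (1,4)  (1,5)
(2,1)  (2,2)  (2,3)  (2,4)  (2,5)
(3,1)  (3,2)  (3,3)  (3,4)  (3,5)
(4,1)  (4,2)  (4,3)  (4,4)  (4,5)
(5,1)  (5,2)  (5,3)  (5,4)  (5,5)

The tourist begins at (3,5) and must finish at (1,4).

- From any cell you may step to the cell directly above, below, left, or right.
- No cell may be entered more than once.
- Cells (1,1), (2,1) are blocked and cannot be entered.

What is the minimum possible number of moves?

The Manhattan distance from (3,5) to (1,4) is |3−1| + |5−4| = 3, so at least 3 moves are needed.
A route of 3 moves achieves this: (3,5) → (2,5) → (1,5) → (1,4).
Since 3 matches the lower bound, it is optimal.

3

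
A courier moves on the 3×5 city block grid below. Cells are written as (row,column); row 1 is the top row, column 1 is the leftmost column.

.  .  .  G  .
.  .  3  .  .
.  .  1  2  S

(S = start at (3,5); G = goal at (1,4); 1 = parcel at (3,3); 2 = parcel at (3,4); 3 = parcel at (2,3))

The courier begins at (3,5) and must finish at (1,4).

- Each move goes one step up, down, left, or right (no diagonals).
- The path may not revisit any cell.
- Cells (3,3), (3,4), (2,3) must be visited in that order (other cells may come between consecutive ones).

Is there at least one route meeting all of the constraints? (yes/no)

Ignoring the required order, 34 revisit-free routes from (3,5) to (1,4) pass through all of (3,3), (3,4), and (2,3); the waypoint orders that occur are (3,4) → (3,3) → (2,3) (30); (3,4) → (2,3) → (3,3) (4) — never (3,3) → (3,4) → (2,3).

no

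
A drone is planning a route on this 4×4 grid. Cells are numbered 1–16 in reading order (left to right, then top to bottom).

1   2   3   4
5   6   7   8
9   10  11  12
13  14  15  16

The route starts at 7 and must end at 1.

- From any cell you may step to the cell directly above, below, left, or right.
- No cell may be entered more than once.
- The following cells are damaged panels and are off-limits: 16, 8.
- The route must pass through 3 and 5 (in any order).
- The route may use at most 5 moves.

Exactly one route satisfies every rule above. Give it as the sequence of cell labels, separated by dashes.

7 - 3 - 2 - 6 - 5 - 1

Any route must reach 3 and 5 and still end at 1 within 5 moves, so the order of the required stops is forced.
Route from 7: up to 3, left to 2, down to 6, left to 5, up to 1 — 5 moves in all.
Check: all required cells visited; 5 ≤ 5 moves.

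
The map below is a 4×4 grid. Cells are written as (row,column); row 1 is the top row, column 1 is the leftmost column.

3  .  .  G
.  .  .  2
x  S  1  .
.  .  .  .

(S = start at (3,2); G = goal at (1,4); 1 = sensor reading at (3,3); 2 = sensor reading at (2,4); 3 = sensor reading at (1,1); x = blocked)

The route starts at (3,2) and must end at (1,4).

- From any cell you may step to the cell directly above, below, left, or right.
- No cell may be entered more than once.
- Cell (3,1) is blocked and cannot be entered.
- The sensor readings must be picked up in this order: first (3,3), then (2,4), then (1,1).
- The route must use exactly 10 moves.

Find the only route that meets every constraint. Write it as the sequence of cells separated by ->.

(3,2) -> (3,3) -> (3,4) -> (2,4) -> (2,3) -> (2,2) -> (2,1) -> (1,1) -> (1,2) -> (1,3) -> (1,4)

The waypoints must appear in the order (3,3), (2,4), (1,1), with no cell reused.
Route from (3,2): 2× right (reaching (3,4)), up to (2,4), 3× left (reaching (2,1)), up to (1,1), 3× right (reaching (1,4)) — 10 moves in all.
Check: order respected (1 at step 1, 2 at step 3, 3 at step 7); 10 moves as required.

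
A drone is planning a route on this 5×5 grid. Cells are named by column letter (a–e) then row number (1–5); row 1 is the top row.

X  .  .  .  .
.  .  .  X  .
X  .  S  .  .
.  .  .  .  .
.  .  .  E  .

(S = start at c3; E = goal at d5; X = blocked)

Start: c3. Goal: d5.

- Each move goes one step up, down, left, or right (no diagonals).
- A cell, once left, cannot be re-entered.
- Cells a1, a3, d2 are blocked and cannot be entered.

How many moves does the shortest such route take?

3

The Manhattan distance from c3 to d5 is |3−5| + |3−4| = 3, so at least 3 moves are needed.
A route of 3 moves achieves this: c3 → c4 → c5 → d5.
Since 3 matches the lower bound, it is optimal.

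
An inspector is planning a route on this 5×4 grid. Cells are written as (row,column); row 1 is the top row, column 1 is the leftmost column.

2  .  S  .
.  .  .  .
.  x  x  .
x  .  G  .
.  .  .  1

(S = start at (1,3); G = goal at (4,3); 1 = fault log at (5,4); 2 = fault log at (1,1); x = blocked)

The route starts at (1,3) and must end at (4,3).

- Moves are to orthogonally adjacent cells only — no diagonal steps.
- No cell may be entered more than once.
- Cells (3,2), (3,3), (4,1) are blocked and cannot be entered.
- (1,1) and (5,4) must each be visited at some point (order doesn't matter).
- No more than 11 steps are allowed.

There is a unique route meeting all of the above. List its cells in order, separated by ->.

(1,3) -> (1,2) -> (1,1) -> (2,1) -> (2,2) -> (2,3) -> (2,4) -> (3,4) -> (4,4) -> (5,4) -> (5,3) -> (4,3)

Any route must reach (1,1) and (5,4) and still end at (4,3) within 11 moves, so the order of the required stops is forced.
Route from (1,3): left 2 to (1,1), down 1 to (2,1), right 3 to (2,4), down 3 to (5,4), left 1 to (5,3), up 1 to (4,3) — 11 moves in all.
Check: all required cells visited; 11 ≤ 11 moves.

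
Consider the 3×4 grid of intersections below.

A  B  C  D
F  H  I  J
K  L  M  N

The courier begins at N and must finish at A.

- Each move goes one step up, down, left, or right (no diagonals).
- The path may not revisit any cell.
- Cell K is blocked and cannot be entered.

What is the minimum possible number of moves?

The Manhattan distance from N to A is |3−1| + |4−1| = 5, so at least 5 moves are needed.
A route of 5 moves achieves this: N → J → D → C → B → A.
Since 5 matches the lower bound, it is optimal.

5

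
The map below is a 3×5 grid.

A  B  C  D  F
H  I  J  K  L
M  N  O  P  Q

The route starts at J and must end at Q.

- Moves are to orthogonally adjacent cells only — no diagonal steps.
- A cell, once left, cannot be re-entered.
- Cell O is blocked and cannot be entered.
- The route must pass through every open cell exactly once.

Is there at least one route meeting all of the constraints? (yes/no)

yes

One route that works: J → I → N → M → H → A → B → C → D → F → L → K → P → Q.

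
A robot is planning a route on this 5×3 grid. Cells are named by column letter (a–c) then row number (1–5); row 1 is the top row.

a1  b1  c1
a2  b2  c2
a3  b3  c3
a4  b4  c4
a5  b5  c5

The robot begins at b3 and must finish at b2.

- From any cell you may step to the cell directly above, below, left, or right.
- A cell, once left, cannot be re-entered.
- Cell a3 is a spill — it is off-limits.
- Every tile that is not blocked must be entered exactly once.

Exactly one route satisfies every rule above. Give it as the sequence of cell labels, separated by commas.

b3, b4, a4, a5, b5, c5, c4, c3, c2, c1, b1, a1, a2, b2

Need to visit all 14 open cells exactly once, starting at b3 and ending at b2.
Cell a4 has only two open neighbours (a5 and b4), so the path must pass straight through it: one of those is the cell it's entered from and the other is where it exits.
Route from b3: down 1 to b4, left 1 to a4, down 1 to a5, right 2 to c5, up 4 to c1, left 2 to a1, down 1 to a2, right 1 to b2 — 13 moves in all.
Check: all 14 open cells covered.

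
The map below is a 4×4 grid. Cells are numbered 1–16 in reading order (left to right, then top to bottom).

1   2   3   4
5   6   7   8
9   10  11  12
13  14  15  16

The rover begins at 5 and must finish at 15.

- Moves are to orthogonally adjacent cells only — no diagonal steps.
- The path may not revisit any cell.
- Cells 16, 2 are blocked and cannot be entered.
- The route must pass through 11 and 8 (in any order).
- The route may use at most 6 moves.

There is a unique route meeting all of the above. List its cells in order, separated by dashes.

The 6-move cap with required stops at 11, 8 leaves no slack for detours.
Route from 5: 3× right (reaching 8), down to 12, left to 11, down to 15 — 6 moves in all.
Check: all required cells visited; 6 ≤ 6 moves.

5 - 6 - 7 - 8 - 12 - 11 - 15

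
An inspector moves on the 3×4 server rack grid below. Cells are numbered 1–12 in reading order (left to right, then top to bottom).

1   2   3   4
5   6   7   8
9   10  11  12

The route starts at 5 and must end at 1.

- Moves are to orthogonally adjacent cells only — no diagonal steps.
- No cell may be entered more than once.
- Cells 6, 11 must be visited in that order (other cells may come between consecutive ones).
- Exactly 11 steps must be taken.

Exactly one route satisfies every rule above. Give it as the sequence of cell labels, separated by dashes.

5 - 9 - 10 - 6 - 7 - 11 - 12 - 8 - 4 - 3 - 2 - 1

The waypoints must appear in the order 6, 11, with no cell reused.
Route from 5: down to 9, right to 10, up to 6, right to 7, down to 11, right to 12, 2× up (reaching 4), 3× left (reaching 1) — 11 moves in all.
Check: order respected (6 at step 3, 11 at step 5); 11 moves as required.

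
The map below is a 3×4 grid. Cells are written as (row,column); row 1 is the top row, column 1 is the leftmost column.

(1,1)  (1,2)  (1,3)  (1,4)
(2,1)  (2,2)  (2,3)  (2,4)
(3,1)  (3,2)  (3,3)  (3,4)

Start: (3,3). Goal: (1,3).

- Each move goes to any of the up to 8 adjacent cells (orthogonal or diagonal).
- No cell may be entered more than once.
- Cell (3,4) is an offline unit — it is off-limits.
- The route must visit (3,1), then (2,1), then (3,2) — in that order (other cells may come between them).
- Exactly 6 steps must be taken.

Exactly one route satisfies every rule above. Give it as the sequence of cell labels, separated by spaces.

(3,3) (2,2) (3,1) (2,1) (3,2) (2,3) (1,3)

The waypoints must appear in the order (3,1), (2,1), (3,2), with no cell reused.
Route from (3,3): up-left to (2,2), down-left to (3,1), up to (2,1), down-right to (3,2), up-right to (2,3), up to (1,3) — 6 moves in all.
Check: order respected ((3,1) at step 2, (2,1) at step 3, (3,2) at step 4); 6 moves as required.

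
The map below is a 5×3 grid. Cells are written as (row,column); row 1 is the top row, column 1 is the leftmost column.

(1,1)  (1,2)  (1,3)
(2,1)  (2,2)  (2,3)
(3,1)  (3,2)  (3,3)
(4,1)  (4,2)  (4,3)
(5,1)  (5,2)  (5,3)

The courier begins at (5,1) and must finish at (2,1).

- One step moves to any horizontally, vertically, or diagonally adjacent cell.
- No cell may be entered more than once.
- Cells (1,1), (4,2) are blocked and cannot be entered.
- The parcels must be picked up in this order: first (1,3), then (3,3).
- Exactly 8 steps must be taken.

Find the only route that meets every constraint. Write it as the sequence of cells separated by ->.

(5,1) -> (4,1) -> (3,1) -> (2,2) -> (1,3) -> (2,3) -> (3,3) -> (3,2) -> (2,1)

The waypoints must appear in the order (1,3), (3,3), with no cell reused.
Route from (5,1): 2× up (reaching (3,1)), 2× up-right (reaching (1,3)), 2× down (reaching (3,3)), left to (3,2), up-left to (2,1) — 8 moves in all.
Check: order respected ((1,3) at step 4, (3,3) at step 6); 8 moves as required.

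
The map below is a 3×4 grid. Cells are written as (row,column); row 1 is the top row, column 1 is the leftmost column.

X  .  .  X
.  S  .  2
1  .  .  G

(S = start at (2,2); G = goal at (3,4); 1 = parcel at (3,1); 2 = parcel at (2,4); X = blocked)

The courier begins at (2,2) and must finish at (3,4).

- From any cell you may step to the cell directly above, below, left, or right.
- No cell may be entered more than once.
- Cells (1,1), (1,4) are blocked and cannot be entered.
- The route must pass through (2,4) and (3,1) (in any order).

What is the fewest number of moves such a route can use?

7

Any route passes through (2,4) and (3,1) in some order between (2,2) and (3,4). Summing Manhattan distances along each leg and taking the cheapest ordering ((2,2) → (3,1) → (2,4) → (3,4)) gives a lower bound of 2 + 4 + 1 = 7 moves.
A route of 7 moves achieves this: (2,2) → (2,1) → (3,1) → (3,2) → (3,3) → (2,3) → (2,4) → (3,4).
Since 7 matches the lower bound, it is optimal.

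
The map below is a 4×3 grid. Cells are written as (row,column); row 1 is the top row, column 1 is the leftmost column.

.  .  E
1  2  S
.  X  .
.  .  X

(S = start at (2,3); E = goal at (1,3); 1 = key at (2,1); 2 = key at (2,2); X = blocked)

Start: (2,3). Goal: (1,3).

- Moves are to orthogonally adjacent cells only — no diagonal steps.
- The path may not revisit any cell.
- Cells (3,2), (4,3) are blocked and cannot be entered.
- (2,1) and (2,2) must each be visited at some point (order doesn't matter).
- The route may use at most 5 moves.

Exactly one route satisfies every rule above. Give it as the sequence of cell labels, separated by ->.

The budget equals the shortest possible length, so every move has to be on a shortest route through the required cells.
Route from (2,3): 2× left (reaching (2,1)), up to (1,1), 2× right (reaching (1,3)) — 5 moves in all.
Check: all required cells visited; 5 ≤ 5 moves.

(2,3) -> (2,2) -> (2,1) -> (1,1) -> (1,2) -> (1,3)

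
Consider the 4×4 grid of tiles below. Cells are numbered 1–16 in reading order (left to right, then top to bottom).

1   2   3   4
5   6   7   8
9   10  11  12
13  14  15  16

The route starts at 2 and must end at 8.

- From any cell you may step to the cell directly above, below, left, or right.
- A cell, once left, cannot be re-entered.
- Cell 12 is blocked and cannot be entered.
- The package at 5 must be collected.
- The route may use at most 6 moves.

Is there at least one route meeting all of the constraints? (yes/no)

yes

One route that works: 2 → 1 → 5 → 6 → 7 → 8.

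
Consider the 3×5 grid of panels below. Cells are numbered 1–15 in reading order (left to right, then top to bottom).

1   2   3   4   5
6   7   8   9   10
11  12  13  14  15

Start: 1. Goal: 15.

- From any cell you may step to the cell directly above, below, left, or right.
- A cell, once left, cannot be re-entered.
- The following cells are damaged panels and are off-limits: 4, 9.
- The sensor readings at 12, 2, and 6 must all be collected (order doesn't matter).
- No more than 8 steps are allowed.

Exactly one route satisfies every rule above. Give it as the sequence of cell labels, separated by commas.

The budget equals the shortest possible length, so every move has to be on a shortest route through the required cells.
Route from 1: right 1 to 2, down 1 to 7, left 1 to 6, down 1 to 11, right 4 to 15 — 8 moves in all.
Check: all required cells visited; 8 ≤ 8 moves.

1, 2, 7, 6, 11, 12, 13, 14, 15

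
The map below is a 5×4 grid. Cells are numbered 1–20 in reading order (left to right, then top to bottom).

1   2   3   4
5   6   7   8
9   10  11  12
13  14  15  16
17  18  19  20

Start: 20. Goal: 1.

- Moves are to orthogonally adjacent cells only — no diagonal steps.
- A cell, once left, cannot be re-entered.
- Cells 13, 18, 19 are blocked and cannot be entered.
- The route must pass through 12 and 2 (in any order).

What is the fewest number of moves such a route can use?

7

Any route passes through 12 and 2 in some order between 20 and 1. Summing Manhattan distances along each leg and taking the cheapest ordering (20 → 12 → 2 → 1) gives a lower bound of 2 + 4 + 1 = 7 moves.
A route of 7 moves achieves this: 20 → 16 → 12 → 8 → 4 → 3 → 2 → 1.
Since 7 matches the lower bound, it is optimal.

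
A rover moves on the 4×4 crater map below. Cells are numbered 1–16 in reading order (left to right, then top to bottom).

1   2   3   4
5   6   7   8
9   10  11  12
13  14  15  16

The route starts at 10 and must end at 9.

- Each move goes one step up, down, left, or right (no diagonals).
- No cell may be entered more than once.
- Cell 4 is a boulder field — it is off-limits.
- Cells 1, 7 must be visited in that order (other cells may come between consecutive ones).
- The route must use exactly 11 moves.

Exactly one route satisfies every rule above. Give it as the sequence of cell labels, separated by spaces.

10 6 5 1 2 3 7 11 15 14 13 9

The waypoints must appear in the order 1, 7, with no cell reused.
Route from 10: up 1 to 6, left 1 to 5, up 1 to 1, right 2 to 3, down 3 to 15, left 2 to 13, up 1 to 9 — 11 moves in all.
Check: order respected (1 at step 3, 7 at step 6); 11 moves as required.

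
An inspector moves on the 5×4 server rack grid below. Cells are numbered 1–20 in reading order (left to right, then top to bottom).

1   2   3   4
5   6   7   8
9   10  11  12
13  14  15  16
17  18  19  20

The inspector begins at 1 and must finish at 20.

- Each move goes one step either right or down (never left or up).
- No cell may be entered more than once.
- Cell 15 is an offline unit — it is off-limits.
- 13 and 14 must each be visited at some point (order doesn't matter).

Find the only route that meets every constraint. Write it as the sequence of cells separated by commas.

Moves only go right or down, so the column and row indices never decrease.
Route from 1: down 3 to 13, right 1 to 14, down 1 to 18, right 2 to 20 — 7 moves in all.
Check: all required cells visited.

1, 5, 9, 13, 14, 18, 19, 20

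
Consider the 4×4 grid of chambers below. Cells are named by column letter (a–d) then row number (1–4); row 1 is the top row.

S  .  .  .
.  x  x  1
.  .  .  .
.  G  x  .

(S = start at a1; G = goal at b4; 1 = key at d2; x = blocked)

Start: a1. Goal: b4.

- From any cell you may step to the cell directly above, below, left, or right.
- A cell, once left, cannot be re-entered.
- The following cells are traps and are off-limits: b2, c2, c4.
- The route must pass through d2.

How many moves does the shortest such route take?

8

Any route passes through d2 somewhere between a1 and b4. Summing Manhattan distances along the two legs (a1 → d2 → b4) gives a lower bound of 4 + 4 = 8 moves.
A route of 8 moves achieves this: a1 → b1 → c1 → d1 → d2 → d3 → c3 → b3 → b4.
Since 8 matches the lower bound, it is optimal.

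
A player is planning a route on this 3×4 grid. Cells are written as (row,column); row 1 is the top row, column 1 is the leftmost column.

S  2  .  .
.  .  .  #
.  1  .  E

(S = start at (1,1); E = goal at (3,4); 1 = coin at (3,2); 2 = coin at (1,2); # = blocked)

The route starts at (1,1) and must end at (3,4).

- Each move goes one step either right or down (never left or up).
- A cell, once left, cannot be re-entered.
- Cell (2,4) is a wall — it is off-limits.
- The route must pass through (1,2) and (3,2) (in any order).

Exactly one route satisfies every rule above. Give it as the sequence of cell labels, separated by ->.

(1,1) -> (1,2) -> (2,2) -> (3,2) -> (3,3) -> (3,4)

Moves only go right or down, so the column and row indices never decrease.
Route from (1,1): right 1 to (1,2), down 2 to (3,2), right 2 to (3,4) — 5 moves in all.
Check: all required cells visited.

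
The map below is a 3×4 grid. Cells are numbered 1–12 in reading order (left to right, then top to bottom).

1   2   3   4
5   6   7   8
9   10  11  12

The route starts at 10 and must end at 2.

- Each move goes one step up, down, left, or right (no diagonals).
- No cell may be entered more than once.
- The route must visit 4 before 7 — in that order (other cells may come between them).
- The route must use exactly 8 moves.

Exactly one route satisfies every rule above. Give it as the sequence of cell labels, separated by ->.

The waypoints must appear in the order 4, 7, with no cell reused.
Route from 10: right 2 to 12, up 2 to 4, left 1 to 3, down 1 to 7, left 1 to 6, up 1 to 2 — 8 moves in all.
Check: order respected (4 at step 4, 7 at step 6); 8 moves as required.

10 -> 11 -> 12 -> 8 -> 4 -> 3 -> 7 -> 6 -> 2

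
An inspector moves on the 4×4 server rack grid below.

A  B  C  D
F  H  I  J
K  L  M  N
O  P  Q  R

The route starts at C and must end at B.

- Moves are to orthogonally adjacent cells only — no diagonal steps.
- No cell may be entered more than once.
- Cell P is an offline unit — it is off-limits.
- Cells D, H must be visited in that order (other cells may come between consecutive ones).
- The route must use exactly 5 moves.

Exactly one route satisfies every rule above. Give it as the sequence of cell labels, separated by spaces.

C D J I H B

The waypoints must appear in the order D, H, with no cell reused.
Route from C: right 1 to D, down 1 to J, left 2 to H, up 1 to B — 5 moves in all.
Check: order respected (D at step 1, H at step 4); 5 moves as required.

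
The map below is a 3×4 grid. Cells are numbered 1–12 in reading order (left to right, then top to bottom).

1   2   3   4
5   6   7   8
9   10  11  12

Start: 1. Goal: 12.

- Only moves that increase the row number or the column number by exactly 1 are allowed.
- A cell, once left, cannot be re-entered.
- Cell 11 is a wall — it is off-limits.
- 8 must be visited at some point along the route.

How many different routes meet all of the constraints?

A right/down-only route from 1 to 12 makes exactly 2 down-moves and 3 right-moves in some order.
With no other constraints that would be C(5,2) = 10 routes.
Split at 8 and multiply the segment counts (each segment already excludes blocked cells): 1→8: 4; 8→12: 1; product = 4.
That gives 4 routes.

4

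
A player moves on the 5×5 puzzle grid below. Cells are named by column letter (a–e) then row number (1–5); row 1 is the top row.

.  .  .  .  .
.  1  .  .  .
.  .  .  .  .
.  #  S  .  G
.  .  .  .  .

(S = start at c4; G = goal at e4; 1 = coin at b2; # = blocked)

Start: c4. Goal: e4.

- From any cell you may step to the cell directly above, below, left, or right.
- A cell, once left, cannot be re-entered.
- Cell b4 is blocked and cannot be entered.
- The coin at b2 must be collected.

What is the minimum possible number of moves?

Any route passes through b2 somewhere between c4 and e4. Summing Manhattan distances along the two legs (c4 → b2 → e4) gives a lower bound of 3 + 5 = 8 moves.
A route of 8 moves achieves this: c4 → c3 → b3 → b2 → c2 → d2 → d3 → d4 → e4.
Since 8 matches the lower bound, it is optimal.

8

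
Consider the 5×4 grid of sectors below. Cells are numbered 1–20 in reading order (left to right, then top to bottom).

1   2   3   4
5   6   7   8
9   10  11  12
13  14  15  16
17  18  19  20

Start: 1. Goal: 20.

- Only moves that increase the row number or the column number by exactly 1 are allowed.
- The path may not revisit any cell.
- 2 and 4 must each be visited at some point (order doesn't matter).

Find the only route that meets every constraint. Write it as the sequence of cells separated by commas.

Moves only go right or down, so the column and row indices never decrease.
Route from 1: right 3 to 4, down 4 to 20 — 7 moves in all.
Check: all required cells visited.

1, 2, 3, 4, 8, 12, 16, 20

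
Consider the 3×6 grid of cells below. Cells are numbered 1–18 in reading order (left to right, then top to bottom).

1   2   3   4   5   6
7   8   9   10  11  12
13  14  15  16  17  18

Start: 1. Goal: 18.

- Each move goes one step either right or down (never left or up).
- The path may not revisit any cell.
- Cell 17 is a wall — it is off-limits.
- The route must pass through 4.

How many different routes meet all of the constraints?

A right/down-only route from 1 to 18 makes exactly 2 down-moves and 5 right-moves in some order.
With no other constraints that would be C(7,2) = 21 routes.
Split at 4 and multiply the segment counts (each segment already excludes blocked cells): 1→4: 1; 4→18: 3; product = 3.
That gives 3 routes.

3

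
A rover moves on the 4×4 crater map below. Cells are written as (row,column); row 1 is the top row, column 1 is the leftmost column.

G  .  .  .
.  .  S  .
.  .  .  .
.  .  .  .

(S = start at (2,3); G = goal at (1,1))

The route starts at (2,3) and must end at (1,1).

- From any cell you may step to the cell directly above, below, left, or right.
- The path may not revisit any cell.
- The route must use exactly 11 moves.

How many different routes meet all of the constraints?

Need simple routes of exactly 11 moves from (2,3) to (1,1) (Manhattan distance 3, so 4 moves are spent on a detour and 4 undoing it).
Branch systematically from the start, pruning whenever the remaining move budget drops below the Manhattan distance to (1,1) or differs from it in parity. Grouping the completions by first move — via (1,3): 14; via (3,3): 7; via (2,2): 6; via (2,4): 12 — and summing: 14 + 7 + 6 + 12 = 39.
That gives 39 routes.

39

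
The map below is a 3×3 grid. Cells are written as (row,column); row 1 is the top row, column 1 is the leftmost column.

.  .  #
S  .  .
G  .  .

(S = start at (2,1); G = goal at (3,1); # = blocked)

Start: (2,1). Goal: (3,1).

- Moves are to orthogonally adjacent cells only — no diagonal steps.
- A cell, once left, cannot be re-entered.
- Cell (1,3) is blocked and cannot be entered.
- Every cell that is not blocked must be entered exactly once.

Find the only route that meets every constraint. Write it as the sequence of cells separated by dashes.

Need to visit all 8 open cells exactly once, starting at (2,1) and ending at (3,1).
Route from (2,1): up 1 to (1,1), right 1 to (1,2), down 1 to (2,2), right 1 to (2,3), down 1 to (3,3), left 2 to (3,1) — 7 moves in all.
Check: all 8 open cells covered.

(2,1) - (1,1) - (1,2) - (2,2) - (2,3) - (3,3) - (3,2) - (3,1)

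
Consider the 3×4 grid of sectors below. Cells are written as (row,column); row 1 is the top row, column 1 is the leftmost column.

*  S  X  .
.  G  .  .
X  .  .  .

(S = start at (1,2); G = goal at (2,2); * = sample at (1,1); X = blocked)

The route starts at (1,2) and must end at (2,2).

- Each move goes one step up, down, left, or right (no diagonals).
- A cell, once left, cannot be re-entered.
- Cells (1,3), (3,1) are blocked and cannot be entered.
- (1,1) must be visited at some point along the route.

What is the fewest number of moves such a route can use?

3

Any route passes through (1,1) somewhere between (1,2) and (2,2). Summing Manhattan distances along the two legs ((1,2) → (1,1) → (2,2)) gives a lower bound of 1 + 2 = 3 moves.
A route of 3 moves achieves this: (1,2) → (1,1) → (2,1) → (2,2).
Since 3 matches the lower bound, it is optimal.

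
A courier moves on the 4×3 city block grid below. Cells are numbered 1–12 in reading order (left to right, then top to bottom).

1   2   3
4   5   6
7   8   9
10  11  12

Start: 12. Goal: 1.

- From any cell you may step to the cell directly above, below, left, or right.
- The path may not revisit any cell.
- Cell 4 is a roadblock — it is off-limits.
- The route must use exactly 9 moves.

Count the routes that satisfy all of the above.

3

Need simple routes of exactly 9 moves from 12 to 1 (Manhattan distance 5, so 2 moves are spent on a detour and 2 undoing it).
Enumerating: 12 11 10 7 8 5 6 3 2 1 | 12 11 10 7 8 9 6 3 2 1 | 12 11 10 7 8 9 6 5 2 1.
That gives 3 routes.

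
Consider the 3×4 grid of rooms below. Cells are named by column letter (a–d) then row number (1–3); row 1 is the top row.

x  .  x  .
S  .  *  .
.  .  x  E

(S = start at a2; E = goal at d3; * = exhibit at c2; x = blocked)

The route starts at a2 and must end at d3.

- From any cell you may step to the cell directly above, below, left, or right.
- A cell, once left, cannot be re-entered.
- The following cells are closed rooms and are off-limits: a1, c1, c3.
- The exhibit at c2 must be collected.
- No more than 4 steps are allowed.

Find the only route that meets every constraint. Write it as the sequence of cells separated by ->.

a2 -> b2 -> c2 -> d2 -> d3

The budget equals the shortest possible length, so every move has to be on a shortest route through the required cells.
Route from a2: right 3 to d2, down 1 to d3 — 4 moves in all.
Check: all required cells visited; 4 ≤ 4 moves.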